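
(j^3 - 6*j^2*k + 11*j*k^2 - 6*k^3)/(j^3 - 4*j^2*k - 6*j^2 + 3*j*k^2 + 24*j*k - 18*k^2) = (j - 2*k)/(j - 6)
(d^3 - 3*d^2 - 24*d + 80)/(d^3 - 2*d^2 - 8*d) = (d^2 + d - 20)/(d*(d + 2))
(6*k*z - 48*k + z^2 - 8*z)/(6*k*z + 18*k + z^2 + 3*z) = (z - 8)/(z + 3)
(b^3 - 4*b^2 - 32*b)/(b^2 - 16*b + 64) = b*(b + 4)/(b - 8)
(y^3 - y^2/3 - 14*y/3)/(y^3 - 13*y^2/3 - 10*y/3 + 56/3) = y/(y - 4)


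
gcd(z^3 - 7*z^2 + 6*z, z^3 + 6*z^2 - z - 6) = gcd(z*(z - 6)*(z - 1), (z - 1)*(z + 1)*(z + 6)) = z - 1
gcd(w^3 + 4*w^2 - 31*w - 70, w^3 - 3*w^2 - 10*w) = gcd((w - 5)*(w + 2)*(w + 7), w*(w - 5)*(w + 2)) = w^2 - 3*w - 10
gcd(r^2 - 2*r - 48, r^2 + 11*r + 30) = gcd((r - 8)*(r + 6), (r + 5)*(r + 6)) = r + 6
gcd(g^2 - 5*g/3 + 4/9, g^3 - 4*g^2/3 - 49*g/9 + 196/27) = g - 4/3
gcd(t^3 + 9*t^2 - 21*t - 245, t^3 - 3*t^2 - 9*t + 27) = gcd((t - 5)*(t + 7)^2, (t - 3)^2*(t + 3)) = 1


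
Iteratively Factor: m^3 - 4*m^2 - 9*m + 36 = (m - 3)*(m^2 - m - 12) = (m - 3)*(m + 3)*(m - 4)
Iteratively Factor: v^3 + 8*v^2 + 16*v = (v + 4)*(v^2 + 4*v) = v*(v + 4)*(v + 4)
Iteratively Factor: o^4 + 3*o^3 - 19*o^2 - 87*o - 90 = (o + 2)*(o^3 + o^2 - 21*o - 45) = (o + 2)*(o + 3)*(o^2 - 2*o - 15) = (o + 2)*(o + 3)^2*(o - 5)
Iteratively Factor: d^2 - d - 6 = (d - 3)*(d + 2)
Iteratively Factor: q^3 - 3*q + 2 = (q - 1)*(q^2 + q - 2) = (q - 1)*(q + 2)*(q - 1)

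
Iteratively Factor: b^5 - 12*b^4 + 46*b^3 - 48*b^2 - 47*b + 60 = (b + 1)*(b^4 - 13*b^3 + 59*b^2 - 107*b + 60) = (b - 1)*(b + 1)*(b^3 - 12*b^2 + 47*b - 60) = (b - 5)*(b - 1)*(b + 1)*(b^2 - 7*b + 12) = (b - 5)*(b - 3)*(b - 1)*(b + 1)*(b - 4)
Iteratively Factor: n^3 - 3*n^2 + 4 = (n + 1)*(n^2 - 4*n + 4) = (n - 2)*(n + 1)*(n - 2)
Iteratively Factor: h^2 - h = (h)*(h - 1)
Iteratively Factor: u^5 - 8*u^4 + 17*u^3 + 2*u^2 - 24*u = (u - 4)*(u^4 - 4*u^3 + u^2 + 6*u) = u*(u - 4)*(u^3 - 4*u^2 + u + 6) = u*(u - 4)*(u - 2)*(u^2 - 2*u - 3) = u*(u - 4)*(u - 2)*(u + 1)*(u - 3)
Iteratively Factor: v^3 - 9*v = (v - 3)*(v^2 + 3*v) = (v - 3)*(v + 3)*(v)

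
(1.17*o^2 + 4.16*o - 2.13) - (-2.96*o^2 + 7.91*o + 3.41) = 4.13*o^2 - 3.75*o - 5.54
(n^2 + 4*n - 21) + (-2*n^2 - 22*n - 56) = -n^2 - 18*n - 77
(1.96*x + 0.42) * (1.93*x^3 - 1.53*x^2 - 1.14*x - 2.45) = 3.7828*x^4 - 2.1882*x^3 - 2.877*x^2 - 5.2808*x - 1.029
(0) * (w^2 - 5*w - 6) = 0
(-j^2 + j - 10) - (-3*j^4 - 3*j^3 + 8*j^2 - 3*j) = 3*j^4 + 3*j^3 - 9*j^2 + 4*j - 10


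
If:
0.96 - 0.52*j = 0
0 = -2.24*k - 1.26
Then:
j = 1.85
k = -0.56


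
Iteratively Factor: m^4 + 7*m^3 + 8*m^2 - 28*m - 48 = (m - 2)*(m^3 + 9*m^2 + 26*m + 24) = (m - 2)*(m + 2)*(m^2 + 7*m + 12) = (m - 2)*(m + 2)*(m + 3)*(m + 4)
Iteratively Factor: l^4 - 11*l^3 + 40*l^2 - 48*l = (l - 4)*(l^3 - 7*l^2 + 12*l) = (l - 4)^2*(l^2 - 3*l) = l*(l - 4)^2*(l - 3)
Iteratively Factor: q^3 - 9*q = (q + 3)*(q^2 - 3*q) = q*(q + 3)*(q - 3)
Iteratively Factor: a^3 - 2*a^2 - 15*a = (a)*(a^2 - 2*a - 15) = a*(a - 5)*(a + 3)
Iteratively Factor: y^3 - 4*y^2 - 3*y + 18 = (y - 3)*(y^2 - y - 6) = (y - 3)^2*(y + 2)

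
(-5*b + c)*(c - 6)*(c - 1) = -5*b*c^2 + 35*b*c - 30*b + c^3 - 7*c^2 + 6*c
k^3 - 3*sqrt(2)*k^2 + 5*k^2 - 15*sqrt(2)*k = k*(k + 5)*(k - 3*sqrt(2))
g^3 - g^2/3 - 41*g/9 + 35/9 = (g - 5/3)*(g - 1)*(g + 7/3)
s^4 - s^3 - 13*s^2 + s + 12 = (s - 4)*(s - 1)*(s + 1)*(s + 3)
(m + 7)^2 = m^2 + 14*m + 49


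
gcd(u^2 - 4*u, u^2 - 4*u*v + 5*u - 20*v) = 1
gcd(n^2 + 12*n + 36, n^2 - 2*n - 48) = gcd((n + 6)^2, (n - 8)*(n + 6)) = n + 6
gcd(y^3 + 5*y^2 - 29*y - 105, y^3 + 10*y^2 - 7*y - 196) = y + 7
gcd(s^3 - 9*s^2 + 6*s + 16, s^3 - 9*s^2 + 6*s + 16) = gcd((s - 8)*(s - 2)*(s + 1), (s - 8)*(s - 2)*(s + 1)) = s^3 - 9*s^2 + 6*s + 16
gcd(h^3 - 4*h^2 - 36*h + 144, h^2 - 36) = h^2 - 36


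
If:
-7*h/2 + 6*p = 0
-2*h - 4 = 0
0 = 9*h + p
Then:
No Solution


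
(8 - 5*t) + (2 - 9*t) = 10 - 14*t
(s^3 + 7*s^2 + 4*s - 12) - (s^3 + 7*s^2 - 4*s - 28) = 8*s + 16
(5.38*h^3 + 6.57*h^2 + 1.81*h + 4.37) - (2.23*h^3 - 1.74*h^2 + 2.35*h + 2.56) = 3.15*h^3 + 8.31*h^2 - 0.54*h + 1.81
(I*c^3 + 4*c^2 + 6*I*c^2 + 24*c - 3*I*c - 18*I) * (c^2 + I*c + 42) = I*c^5 + 3*c^4 + 6*I*c^4 + 18*c^3 + 43*I*c^3 + 171*c^2 + 258*I*c^2 + 1026*c - 126*I*c - 756*I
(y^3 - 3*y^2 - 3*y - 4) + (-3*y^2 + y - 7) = y^3 - 6*y^2 - 2*y - 11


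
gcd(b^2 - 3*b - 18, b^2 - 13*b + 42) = b - 6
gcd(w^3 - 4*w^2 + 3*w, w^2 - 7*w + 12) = w - 3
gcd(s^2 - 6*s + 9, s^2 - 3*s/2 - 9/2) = s - 3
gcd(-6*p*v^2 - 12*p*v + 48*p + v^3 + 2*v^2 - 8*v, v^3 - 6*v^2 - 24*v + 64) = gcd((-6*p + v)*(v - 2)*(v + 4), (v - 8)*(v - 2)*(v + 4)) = v^2 + 2*v - 8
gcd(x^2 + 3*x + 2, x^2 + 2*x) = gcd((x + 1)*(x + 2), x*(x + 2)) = x + 2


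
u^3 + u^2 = u^2*(u + 1)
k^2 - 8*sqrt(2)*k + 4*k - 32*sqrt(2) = (k + 4)*(k - 8*sqrt(2))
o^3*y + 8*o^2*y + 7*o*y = o*(o + 7)*(o*y + y)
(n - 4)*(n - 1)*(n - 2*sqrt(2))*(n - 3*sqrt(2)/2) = n^4 - 5*n^3 - 7*sqrt(2)*n^3/2 + 10*n^2 + 35*sqrt(2)*n^2/2 - 30*n - 14*sqrt(2)*n + 24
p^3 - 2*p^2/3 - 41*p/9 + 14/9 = (p - 7/3)*(p - 1/3)*(p + 2)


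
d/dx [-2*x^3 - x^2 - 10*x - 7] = -6*x^2 - 2*x - 10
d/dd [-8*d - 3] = -8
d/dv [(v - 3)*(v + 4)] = 2*v + 1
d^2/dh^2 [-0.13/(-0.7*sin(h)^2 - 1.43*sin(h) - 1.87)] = (-0.2548*sin(h)^4 - 0.39039*sin(h)^3 + 0.797043*sin(h)^2 + 1.128413*sin(h) + 0.191334)/(0.7*sin(h)^2 + 1.43*sin(h) + 1.87)^3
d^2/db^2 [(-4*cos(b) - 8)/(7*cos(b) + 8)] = 24*(7*cos(b)^2 - 8*cos(b) - 14)/(7*cos(b) + 8)^3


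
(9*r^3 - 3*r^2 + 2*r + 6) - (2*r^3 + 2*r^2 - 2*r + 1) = 7*r^3 - 5*r^2 + 4*r + 5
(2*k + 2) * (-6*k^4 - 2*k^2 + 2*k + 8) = -12*k^5 - 12*k^4 - 4*k^3 + 20*k + 16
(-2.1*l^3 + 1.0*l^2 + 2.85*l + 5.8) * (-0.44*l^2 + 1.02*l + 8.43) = 0.924*l^5 - 2.582*l^4 - 17.937*l^3 + 8.785*l^2 + 29.9415*l + 48.894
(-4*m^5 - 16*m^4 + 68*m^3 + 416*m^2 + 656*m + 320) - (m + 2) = -4*m^5 - 16*m^4 + 68*m^3 + 416*m^2 + 655*m + 318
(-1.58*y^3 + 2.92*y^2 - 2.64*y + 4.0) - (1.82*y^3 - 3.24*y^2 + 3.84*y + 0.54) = -3.4*y^3 + 6.16*y^2 - 6.48*y + 3.46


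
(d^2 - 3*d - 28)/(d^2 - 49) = (d + 4)/(d + 7)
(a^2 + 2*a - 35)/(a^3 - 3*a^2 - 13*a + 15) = (a + 7)/(a^2 + 2*a - 3)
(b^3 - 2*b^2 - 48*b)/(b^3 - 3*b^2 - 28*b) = (-b^2 + 2*b + 48)/(-b^2 + 3*b + 28)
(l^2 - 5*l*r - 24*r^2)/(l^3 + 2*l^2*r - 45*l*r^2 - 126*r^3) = (-l + 8*r)/(-l^2 + l*r + 42*r^2)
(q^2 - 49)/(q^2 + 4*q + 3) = (q^2 - 49)/(q^2 + 4*q + 3)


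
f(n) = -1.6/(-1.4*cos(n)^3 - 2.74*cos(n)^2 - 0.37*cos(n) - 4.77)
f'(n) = -1.6*(-4.2*sin(n)*cos(n)^2 - 5.48*sin(n)*cos(n) - 0.37*sin(n))/(-1.4*cos(n)^3 - 2.74*cos(n)^2 - 0.37*cos(n) - 4.77)^2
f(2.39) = 0.30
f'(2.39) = -0.05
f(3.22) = 0.28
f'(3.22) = 0.00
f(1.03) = 0.27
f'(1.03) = 0.17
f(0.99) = 0.27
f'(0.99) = 0.17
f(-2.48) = 0.29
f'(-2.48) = 0.04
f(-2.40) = 0.29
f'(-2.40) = 0.05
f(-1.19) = 0.30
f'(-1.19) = -0.15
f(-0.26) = 0.18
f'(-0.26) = -0.05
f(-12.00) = 0.20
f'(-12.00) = 0.11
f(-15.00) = 0.29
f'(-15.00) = 0.05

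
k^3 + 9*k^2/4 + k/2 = k*(k + 1/4)*(k + 2)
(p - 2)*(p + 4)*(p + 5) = p^3 + 7*p^2 + 2*p - 40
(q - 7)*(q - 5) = q^2 - 12*q + 35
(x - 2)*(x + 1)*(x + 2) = x^3 + x^2 - 4*x - 4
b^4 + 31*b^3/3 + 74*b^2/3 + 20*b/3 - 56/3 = (b - 2/3)*(b + 2)^2*(b + 7)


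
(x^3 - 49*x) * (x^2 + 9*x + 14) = x^5 + 9*x^4 - 35*x^3 - 441*x^2 - 686*x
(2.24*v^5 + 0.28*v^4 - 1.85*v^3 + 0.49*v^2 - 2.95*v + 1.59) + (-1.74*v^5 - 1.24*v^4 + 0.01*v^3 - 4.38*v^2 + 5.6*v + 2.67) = 0.5*v^5 - 0.96*v^4 - 1.84*v^3 - 3.89*v^2 + 2.65*v + 4.26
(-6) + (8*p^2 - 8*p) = 8*p^2 - 8*p - 6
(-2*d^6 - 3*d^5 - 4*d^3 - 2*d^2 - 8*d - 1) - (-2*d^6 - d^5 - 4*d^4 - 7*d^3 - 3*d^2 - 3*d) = -2*d^5 + 4*d^4 + 3*d^3 + d^2 - 5*d - 1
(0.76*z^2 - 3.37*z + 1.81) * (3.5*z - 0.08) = 2.66*z^3 - 11.8558*z^2 + 6.6046*z - 0.1448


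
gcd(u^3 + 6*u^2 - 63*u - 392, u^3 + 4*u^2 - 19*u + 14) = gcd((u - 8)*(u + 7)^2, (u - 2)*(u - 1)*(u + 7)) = u + 7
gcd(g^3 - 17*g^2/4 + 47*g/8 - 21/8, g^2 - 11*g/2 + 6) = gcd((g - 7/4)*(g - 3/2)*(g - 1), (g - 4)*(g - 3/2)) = g - 3/2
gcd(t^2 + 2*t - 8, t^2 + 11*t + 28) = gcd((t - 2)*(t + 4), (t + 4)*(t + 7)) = t + 4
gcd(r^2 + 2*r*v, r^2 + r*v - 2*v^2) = r + 2*v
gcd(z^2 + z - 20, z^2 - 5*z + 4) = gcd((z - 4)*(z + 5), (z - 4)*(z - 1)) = z - 4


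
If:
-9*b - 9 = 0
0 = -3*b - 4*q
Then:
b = -1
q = 3/4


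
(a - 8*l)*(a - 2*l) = a^2 - 10*a*l + 16*l^2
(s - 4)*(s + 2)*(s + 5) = s^3 + 3*s^2 - 18*s - 40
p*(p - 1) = p^2 - p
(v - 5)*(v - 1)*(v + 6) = v^3 - 31*v + 30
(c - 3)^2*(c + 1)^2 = c^4 - 4*c^3 - 2*c^2 + 12*c + 9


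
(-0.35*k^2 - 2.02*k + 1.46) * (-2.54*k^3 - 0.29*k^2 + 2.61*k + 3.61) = 0.889*k^5 + 5.2323*k^4 - 4.0361*k^3 - 6.9591*k^2 - 3.4816*k + 5.2706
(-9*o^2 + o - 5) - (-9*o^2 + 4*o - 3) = -3*o - 2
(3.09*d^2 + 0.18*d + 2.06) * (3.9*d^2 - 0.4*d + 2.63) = 12.051*d^4 - 0.534*d^3 + 16.0887*d^2 - 0.3506*d + 5.4178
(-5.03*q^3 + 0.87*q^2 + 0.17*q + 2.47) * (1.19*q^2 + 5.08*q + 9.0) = -5.9857*q^5 - 24.5171*q^4 - 40.6481*q^3 + 11.6329*q^2 + 14.0776*q + 22.23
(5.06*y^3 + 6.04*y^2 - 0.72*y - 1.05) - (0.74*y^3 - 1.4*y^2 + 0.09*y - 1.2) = 4.32*y^3 + 7.44*y^2 - 0.81*y + 0.15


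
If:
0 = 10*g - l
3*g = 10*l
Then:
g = 0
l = 0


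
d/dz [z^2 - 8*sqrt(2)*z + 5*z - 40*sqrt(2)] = 2*z - 8*sqrt(2) + 5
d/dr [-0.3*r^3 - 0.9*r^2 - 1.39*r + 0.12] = -0.9*r^2 - 1.8*r - 1.39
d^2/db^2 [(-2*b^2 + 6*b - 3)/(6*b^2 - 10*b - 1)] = 8*(24*b^3 - 90*b^2 + 162*b - 95)/(216*b^6 - 1080*b^5 + 1692*b^4 - 640*b^3 - 282*b^2 - 30*b - 1)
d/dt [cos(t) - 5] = -sin(t)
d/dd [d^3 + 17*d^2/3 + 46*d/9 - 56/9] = 3*d^2 + 34*d/3 + 46/9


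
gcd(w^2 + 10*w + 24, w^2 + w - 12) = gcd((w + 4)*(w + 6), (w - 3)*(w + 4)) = w + 4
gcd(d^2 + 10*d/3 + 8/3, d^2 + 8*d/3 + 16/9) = d + 4/3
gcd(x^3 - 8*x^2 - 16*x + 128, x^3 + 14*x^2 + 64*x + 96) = x + 4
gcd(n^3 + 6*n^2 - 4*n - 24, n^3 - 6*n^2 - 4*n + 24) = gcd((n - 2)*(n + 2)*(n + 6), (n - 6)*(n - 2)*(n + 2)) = n^2 - 4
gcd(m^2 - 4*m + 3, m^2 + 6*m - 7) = m - 1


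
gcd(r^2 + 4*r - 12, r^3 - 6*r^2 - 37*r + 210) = r + 6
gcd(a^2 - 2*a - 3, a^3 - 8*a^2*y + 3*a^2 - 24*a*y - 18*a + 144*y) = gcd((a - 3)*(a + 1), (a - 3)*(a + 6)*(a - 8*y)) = a - 3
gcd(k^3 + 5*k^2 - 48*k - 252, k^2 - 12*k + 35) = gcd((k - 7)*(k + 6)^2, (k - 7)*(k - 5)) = k - 7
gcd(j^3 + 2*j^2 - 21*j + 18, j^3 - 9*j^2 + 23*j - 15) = j^2 - 4*j + 3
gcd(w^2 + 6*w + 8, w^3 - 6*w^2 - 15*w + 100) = w + 4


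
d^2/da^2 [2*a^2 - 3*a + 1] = 4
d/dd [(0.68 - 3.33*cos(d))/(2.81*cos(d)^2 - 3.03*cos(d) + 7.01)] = (-9.3573*cos(d)^2 + 3.8216*cos(d) + 21.2829)*sin(d)/(7.8961*cos(d)^4 - 17.0286*cos(d)^3 + 48.5771*cos(d)^2 - 42.4806*cos(d) + 49.1401)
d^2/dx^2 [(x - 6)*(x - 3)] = 2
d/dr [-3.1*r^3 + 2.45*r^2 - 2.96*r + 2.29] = -9.3*r^2 + 4.9*r - 2.96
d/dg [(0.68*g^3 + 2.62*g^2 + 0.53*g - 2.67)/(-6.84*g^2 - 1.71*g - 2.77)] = (-4.6512*g^4 - 2.3256*g^3 - 6.5058*g^2 - 51.0404*g - 6.0338)/(46.7856*g^4 + 23.3928*g^3 + 40.8177*g^2 + 9.4734*g + 7.6729)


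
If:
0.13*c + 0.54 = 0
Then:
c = -4.15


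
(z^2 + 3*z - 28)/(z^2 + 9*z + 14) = (z - 4)/(z + 2)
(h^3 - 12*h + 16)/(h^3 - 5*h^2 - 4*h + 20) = (h^2 + 2*h - 8)/(h^2 - 3*h - 10)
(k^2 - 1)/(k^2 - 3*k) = (k^2 - 1)/(k*(k - 3))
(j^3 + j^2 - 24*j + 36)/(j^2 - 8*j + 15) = (j^2 + 4*j - 12)/(j - 5)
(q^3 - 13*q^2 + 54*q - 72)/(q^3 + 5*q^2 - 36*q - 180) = (q^2 - 7*q + 12)/(q^2 + 11*q + 30)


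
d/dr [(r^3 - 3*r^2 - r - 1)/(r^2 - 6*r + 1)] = (r^4 - 12*r^3 + 22*r^2 - 4*r - 7)/(r^4 - 12*r^3 + 38*r^2 - 12*r + 1)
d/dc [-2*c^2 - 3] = -4*c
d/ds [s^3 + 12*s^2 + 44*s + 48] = 3*s^2 + 24*s + 44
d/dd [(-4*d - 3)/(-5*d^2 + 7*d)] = (-20*d^2 - 30*d + 21)/(d^2*(25*d^2 - 70*d + 49))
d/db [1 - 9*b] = -9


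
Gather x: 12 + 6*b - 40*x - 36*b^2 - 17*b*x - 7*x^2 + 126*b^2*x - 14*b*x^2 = -36*b^2 + 6*b + x^2*(-14*b - 7) + x*(126*b^2 - 17*b - 40) + 12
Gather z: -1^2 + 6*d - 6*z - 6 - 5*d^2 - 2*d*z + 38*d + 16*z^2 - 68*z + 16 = -5*d^2 + 44*d + 16*z^2 + z*(-2*d - 74) + 9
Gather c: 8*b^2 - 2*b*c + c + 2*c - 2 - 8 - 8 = 8*b^2 + c*(3 - 2*b) - 18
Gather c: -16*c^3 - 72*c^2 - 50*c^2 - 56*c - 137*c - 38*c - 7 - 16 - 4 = -16*c^3 - 122*c^2 - 231*c - 27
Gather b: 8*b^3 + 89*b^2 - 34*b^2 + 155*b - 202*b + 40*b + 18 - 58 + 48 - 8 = 8*b^3 + 55*b^2 - 7*b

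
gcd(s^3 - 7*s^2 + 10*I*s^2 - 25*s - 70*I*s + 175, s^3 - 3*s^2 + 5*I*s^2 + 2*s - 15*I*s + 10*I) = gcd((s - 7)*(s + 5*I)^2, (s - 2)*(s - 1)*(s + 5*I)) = s + 5*I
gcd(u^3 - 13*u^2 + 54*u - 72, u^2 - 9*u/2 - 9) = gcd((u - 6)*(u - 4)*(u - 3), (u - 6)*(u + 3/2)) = u - 6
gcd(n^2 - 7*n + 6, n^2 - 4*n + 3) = n - 1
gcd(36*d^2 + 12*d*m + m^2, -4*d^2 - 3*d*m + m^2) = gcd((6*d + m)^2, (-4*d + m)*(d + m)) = 1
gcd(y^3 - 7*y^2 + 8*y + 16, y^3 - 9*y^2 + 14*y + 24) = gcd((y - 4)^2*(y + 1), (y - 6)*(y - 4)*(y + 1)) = y^2 - 3*y - 4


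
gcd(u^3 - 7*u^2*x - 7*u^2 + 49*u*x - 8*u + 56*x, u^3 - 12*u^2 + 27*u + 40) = u^2 - 7*u - 8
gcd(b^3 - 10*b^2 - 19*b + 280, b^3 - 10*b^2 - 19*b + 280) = b^3 - 10*b^2 - 19*b + 280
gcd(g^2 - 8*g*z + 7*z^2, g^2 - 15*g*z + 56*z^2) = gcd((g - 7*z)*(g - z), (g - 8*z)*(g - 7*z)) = -g + 7*z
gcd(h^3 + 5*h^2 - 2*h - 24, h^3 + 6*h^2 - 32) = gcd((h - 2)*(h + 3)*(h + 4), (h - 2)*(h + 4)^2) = h^2 + 2*h - 8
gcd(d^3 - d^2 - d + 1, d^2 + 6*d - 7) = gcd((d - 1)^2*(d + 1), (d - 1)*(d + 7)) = d - 1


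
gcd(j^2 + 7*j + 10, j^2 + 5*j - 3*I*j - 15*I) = j + 5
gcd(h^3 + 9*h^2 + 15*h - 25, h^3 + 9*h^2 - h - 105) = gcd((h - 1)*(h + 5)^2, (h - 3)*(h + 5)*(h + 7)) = h + 5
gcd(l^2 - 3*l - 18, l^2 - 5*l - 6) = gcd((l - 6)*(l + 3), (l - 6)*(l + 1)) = l - 6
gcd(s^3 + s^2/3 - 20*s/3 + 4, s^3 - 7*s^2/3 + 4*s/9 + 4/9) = s^2 - 8*s/3 + 4/3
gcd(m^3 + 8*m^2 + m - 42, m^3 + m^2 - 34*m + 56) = m^2 + 5*m - 14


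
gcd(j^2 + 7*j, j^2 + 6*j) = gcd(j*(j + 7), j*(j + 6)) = j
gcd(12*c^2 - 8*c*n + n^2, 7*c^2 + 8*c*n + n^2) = 1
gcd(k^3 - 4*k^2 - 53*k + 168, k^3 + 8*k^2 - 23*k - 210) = k + 7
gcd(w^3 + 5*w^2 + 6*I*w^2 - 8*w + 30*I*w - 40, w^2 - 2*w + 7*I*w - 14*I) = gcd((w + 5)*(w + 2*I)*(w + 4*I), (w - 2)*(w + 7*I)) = 1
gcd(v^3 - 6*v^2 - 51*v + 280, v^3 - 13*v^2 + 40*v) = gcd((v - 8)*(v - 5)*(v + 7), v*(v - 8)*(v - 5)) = v^2 - 13*v + 40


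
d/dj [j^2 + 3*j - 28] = 2*j + 3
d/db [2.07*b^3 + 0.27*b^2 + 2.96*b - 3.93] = 6.21*b^2 + 0.54*b + 2.96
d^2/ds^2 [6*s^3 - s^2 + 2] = 36*s - 2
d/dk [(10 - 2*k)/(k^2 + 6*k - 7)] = 2*(-k^2 - 6*k + 2*(k - 5)*(k + 3) + 7)/(k^2 + 6*k - 7)^2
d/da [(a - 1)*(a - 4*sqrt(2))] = 2*a - 4*sqrt(2) - 1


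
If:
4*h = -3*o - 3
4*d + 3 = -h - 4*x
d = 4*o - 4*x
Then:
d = -52*x/61 - 36/61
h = -36*x/61 - 39/61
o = 48*x/61 - 9/61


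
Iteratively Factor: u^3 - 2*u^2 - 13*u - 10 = (u + 2)*(u^2 - 4*u - 5) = (u + 1)*(u + 2)*(u - 5)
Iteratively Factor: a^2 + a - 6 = (a + 3)*(a - 2)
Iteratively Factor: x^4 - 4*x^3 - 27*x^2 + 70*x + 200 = (x + 4)*(x^3 - 8*x^2 + 5*x + 50) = (x + 2)*(x + 4)*(x^2 - 10*x + 25) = (x - 5)*(x + 2)*(x + 4)*(x - 5)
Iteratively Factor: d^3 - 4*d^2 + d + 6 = (d + 1)*(d^2 - 5*d + 6) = (d - 3)*(d + 1)*(d - 2)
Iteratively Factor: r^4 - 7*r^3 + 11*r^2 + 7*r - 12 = (r - 3)*(r^3 - 4*r^2 - r + 4) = (r - 3)*(r + 1)*(r^2 - 5*r + 4) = (r - 3)*(r - 1)*(r + 1)*(r - 4)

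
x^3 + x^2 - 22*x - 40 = (x - 5)*(x + 2)*(x + 4)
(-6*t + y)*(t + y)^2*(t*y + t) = -6*t^4*y - 6*t^4 - 11*t^3*y^2 - 11*t^3*y - 4*t^2*y^3 - 4*t^2*y^2 + t*y^4 + t*y^3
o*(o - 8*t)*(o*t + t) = o^3*t - 8*o^2*t^2 + o^2*t - 8*o*t^2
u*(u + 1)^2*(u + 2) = u^4 + 4*u^3 + 5*u^2 + 2*u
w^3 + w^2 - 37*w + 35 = (w - 5)*(w - 1)*(w + 7)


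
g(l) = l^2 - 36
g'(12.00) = 24.00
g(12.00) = 108.00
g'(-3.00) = -6.00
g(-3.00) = -27.00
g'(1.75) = 3.50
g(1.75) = -32.94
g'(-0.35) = -0.70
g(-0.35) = -35.88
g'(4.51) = 9.02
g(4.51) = -15.66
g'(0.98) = 1.96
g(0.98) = -35.04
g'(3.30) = 6.60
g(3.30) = -25.11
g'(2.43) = 4.86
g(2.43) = -30.10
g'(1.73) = 3.46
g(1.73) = -33.01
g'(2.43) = 4.86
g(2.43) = -30.10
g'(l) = 2*l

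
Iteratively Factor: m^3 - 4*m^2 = (m)*(m^2 - 4*m) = m*(m - 4)*(m)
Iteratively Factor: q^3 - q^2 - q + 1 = (q - 1)*(q^2 - 1) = (q - 1)*(q + 1)*(q - 1)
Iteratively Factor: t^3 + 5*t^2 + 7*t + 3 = (t + 3)*(t^2 + 2*t + 1) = (t + 1)*(t + 3)*(t + 1)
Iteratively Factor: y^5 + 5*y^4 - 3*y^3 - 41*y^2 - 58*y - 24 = (y + 1)*(y^4 + 4*y^3 - 7*y^2 - 34*y - 24) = (y - 3)*(y + 1)*(y^3 + 7*y^2 + 14*y + 8) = (y - 3)*(y + 1)^2*(y^2 + 6*y + 8) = (y - 3)*(y + 1)^2*(y + 4)*(y + 2)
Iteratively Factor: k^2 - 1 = (k - 1)*(k + 1)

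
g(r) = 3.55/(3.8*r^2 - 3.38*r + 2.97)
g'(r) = 3.55*(3.38 - 7.6*r)/(3.8*r^2 - 3.38*r + 2.97)^2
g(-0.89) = 0.39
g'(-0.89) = 0.45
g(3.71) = 0.08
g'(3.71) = -0.05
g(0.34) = 1.57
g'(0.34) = 0.55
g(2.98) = 0.13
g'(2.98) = -0.10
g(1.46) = 0.58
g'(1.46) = -0.73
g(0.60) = 1.54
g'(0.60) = -0.79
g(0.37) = 1.59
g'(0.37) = 0.40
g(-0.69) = 0.50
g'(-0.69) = 0.61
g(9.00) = 0.01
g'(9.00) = -0.00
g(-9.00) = 0.01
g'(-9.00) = 0.00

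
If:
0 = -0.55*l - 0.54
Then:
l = -0.98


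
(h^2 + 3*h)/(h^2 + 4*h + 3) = h/(h + 1)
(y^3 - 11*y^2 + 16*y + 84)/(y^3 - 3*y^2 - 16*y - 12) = (y - 7)/(y + 1)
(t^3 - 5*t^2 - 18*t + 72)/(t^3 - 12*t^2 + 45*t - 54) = (t + 4)/(t - 3)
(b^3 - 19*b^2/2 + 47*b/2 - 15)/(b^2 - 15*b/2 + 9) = (2*b^2 - 7*b + 5)/(2*b - 3)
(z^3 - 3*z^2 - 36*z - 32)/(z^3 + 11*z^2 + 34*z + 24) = (z - 8)/(z + 6)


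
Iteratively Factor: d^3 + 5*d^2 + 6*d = (d)*(d^2 + 5*d + 6) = d*(d + 3)*(d + 2)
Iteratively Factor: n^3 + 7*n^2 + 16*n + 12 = (n + 2)*(n^2 + 5*n + 6) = (n + 2)^2*(n + 3)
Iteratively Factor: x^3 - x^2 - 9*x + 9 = (x - 3)*(x^2 + 2*x - 3) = (x - 3)*(x - 1)*(x + 3)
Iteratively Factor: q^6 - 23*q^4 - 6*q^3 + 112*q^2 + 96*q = (q)*(q^5 - 23*q^3 - 6*q^2 + 112*q + 96) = q*(q - 4)*(q^4 + 4*q^3 - 7*q^2 - 34*q - 24) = q*(q - 4)*(q + 4)*(q^3 - 7*q - 6) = q*(q - 4)*(q - 3)*(q + 4)*(q^2 + 3*q + 2) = q*(q - 4)*(q - 3)*(q + 2)*(q + 4)*(q + 1)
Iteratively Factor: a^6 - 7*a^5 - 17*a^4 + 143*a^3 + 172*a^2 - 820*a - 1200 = (a + 2)*(a^5 - 9*a^4 + a^3 + 141*a^2 - 110*a - 600) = (a - 5)*(a + 2)*(a^4 - 4*a^3 - 19*a^2 + 46*a + 120) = (a - 5)*(a - 4)*(a + 2)*(a^3 - 19*a - 30) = (a - 5)*(a - 4)*(a + 2)*(a + 3)*(a^2 - 3*a - 10) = (a - 5)*(a - 4)*(a + 2)^2*(a + 3)*(a - 5)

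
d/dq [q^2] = 2*q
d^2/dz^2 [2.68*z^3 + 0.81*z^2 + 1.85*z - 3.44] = 16.08*z + 1.62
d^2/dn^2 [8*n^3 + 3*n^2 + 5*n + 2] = 48*n + 6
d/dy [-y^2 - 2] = -2*y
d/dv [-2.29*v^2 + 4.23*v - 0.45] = 4.23 - 4.58*v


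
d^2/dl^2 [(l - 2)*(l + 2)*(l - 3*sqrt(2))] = 6*l - 6*sqrt(2)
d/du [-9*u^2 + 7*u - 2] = 7 - 18*u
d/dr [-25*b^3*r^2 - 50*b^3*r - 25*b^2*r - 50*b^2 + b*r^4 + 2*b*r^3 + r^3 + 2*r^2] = -50*b^3*r - 50*b^3 - 25*b^2 + 4*b*r^3 + 6*b*r^2 + 3*r^2 + 4*r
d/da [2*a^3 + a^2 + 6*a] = 6*a^2 + 2*a + 6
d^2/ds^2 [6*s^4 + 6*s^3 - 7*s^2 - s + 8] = 72*s^2 + 36*s - 14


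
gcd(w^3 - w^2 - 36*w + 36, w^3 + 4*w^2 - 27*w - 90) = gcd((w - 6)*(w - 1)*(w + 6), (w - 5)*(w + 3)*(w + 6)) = w + 6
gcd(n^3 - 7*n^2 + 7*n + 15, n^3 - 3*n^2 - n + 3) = n^2 - 2*n - 3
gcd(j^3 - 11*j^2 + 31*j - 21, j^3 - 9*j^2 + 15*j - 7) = j^2 - 8*j + 7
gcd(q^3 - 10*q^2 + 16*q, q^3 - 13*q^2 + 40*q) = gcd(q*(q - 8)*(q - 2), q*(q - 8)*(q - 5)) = q^2 - 8*q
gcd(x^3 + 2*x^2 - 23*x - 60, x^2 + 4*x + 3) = x + 3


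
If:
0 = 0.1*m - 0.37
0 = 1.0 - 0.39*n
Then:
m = 3.70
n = 2.56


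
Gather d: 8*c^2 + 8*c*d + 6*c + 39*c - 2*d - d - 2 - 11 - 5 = 8*c^2 + 45*c + d*(8*c - 3) - 18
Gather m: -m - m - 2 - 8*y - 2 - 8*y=-2*m - 16*y - 4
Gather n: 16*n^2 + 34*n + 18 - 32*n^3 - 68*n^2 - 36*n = -32*n^3 - 52*n^2 - 2*n + 18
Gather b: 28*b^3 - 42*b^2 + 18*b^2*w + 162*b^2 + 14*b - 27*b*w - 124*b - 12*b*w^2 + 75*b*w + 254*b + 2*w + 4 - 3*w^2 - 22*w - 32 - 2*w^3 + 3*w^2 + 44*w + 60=28*b^3 + b^2*(18*w + 120) + b*(-12*w^2 + 48*w + 144) - 2*w^3 + 24*w + 32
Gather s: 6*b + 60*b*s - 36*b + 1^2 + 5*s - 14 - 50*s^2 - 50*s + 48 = -30*b - 50*s^2 + s*(60*b - 45) + 35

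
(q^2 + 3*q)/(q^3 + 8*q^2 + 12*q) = (q + 3)/(q^2 + 8*q + 12)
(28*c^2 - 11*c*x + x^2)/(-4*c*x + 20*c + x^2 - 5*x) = (-7*c + x)/(x - 5)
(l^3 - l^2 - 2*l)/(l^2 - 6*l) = (l^2 - l - 2)/(l - 6)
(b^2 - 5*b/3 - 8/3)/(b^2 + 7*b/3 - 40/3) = (b + 1)/(b + 5)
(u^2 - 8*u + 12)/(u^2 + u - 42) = (u - 2)/(u + 7)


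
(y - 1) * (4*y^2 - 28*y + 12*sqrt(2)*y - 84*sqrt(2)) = 4*y^3 - 32*y^2 + 12*sqrt(2)*y^2 - 96*sqrt(2)*y + 28*y + 84*sqrt(2)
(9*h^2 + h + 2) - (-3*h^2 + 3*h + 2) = 12*h^2 - 2*h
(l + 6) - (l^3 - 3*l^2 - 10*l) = -l^3 + 3*l^2 + 11*l + 6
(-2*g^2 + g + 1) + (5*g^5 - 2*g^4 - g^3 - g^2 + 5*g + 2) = 5*g^5 - 2*g^4 - g^3 - 3*g^2 + 6*g + 3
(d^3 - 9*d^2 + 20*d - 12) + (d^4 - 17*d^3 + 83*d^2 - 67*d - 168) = d^4 - 16*d^3 + 74*d^2 - 47*d - 180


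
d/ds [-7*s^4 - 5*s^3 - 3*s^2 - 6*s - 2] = -28*s^3 - 15*s^2 - 6*s - 6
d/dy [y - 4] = 1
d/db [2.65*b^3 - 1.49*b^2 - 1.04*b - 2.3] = 7.95*b^2 - 2.98*b - 1.04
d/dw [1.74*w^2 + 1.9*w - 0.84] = 3.48*w + 1.9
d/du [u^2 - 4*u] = 2*u - 4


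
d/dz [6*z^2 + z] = 12*z + 1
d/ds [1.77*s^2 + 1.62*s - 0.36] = 3.54*s + 1.62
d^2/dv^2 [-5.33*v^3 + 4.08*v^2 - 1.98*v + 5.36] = 8.16 - 31.98*v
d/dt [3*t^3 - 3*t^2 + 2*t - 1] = 9*t^2 - 6*t + 2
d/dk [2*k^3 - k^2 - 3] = 2*k*(3*k - 1)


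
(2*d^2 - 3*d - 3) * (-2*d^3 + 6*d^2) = -4*d^5 + 18*d^4 - 12*d^3 - 18*d^2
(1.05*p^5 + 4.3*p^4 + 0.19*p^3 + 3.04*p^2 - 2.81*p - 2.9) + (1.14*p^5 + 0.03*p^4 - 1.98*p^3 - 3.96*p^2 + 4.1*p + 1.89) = 2.19*p^5 + 4.33*p^4 - 1.79*p^3 - 0.92*p^2 + 1.29*p - 1.01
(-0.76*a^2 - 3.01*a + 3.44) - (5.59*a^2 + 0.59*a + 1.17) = -6.35*a^2 - 3.6*a + 2.27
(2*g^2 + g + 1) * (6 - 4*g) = -8*g^3 + 8*g^2 + 2*g + 6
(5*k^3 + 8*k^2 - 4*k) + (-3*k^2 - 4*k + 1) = 5*k^3 + 5*k^2 - 8*k + 1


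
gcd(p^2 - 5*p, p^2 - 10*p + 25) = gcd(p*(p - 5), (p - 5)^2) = p - 5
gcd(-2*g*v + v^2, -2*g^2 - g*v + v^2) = -2*g + v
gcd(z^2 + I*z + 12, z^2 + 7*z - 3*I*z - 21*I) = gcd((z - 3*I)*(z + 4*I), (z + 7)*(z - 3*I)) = z - 3*I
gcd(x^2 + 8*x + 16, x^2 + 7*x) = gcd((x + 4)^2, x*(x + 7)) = 1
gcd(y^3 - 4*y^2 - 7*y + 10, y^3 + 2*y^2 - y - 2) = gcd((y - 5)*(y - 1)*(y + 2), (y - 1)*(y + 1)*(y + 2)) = y^2 + y - 2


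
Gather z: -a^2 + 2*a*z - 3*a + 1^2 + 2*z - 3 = -a^2 - 3*a + z*(2*a + 2) - 2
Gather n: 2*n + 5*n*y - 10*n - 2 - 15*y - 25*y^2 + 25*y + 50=n*(5*y - 8) - 25*y^2 + 10*y + 48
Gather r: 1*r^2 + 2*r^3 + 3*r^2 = 2*r^3 + 4*r^2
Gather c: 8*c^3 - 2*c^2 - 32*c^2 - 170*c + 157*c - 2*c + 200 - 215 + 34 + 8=8*c^3 - 34*c^2 - 15*c + 27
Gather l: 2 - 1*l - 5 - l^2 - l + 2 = -l^2 - 2*l - 1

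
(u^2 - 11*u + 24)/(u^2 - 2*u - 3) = (u - 8)/(u + 1)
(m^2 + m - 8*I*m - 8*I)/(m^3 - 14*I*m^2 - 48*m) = (m + 1)/(m*(m - 6*I))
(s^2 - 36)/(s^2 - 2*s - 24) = (s + 6)/(s + 4)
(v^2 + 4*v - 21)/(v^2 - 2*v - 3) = (v + 7)/(v + 1)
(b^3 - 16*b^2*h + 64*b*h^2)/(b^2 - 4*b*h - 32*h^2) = b*(b - 8*h)/(b + 4*h)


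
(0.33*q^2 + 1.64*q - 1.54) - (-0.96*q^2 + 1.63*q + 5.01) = 1.29*q^2 + 0.01*q - 6.55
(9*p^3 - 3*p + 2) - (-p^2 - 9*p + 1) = 9*p^3 + p^2 + 6*p + 1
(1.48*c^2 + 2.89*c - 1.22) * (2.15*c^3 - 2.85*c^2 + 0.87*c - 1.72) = 3.182*c^5 + 1.9955*c^4 - 9.5719*c^3 + 3.4457*c^2 - 6.0322*c + 2.0984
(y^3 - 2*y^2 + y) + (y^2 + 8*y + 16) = y^3 - y^2 + 9*y + 16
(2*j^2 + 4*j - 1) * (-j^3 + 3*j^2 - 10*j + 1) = -2*j^5 + 2*j^4 - 7*j^3 - 41*j^2 + 14*j - 1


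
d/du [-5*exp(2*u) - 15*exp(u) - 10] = (-10*exp(u) - 15)*exp(u)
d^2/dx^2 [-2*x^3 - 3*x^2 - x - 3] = -12*x - 6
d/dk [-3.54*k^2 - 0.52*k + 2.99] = -7.08*k - 0.52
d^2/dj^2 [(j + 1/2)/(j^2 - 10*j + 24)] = ((19 - 6*j)*(j^2 - 10*j + 24) + (j - 5)^2*(8*j + 4))/(j^2 - 10*j + 24)^3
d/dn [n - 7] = 1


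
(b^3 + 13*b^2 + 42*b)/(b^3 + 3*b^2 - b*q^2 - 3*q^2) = b*(b^2 + 13*b + 42)/(b^3 + 3*b^2 - b*q^2 - 3*q^2)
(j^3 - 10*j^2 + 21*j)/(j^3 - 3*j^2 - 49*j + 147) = j/(j + 7)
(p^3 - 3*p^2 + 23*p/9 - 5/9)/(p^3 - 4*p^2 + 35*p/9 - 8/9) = (3*p - 5)/(3*p - 8)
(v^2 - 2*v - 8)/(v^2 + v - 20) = (v + 2)/(v + 5)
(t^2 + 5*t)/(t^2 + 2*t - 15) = t/(t - 3)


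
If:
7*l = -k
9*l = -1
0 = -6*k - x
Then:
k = 7/9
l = -1/9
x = -14/3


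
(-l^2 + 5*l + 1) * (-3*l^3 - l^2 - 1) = 3*l^5 - 14*l^4 - 8*l^3 - 5*l - 1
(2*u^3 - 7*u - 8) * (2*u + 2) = 4*u^4 + 4*u^3 - 14*u^2 - 30*u - 16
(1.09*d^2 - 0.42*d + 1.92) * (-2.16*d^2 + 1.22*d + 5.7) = -2.3544*d^4 + 2.237*d^3 + 1.5534*d^2 - 0.0516000000000001*d + 10.944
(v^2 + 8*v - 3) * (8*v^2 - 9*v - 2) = 8*v^4 + 55*v^3 - 98*v^2 + 11*v + 6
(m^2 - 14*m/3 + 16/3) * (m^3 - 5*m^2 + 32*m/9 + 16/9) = m^5 - 29*m^4/3 + 290*m^3/9 - 1120*m^2/27 + 32*m/3 + 256/27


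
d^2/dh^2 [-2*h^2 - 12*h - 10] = -4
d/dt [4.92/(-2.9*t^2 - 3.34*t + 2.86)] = (28.536*t + 16.4328)/(2.9*t^2 + 3.34*t - 2.86)^2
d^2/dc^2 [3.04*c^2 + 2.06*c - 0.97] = 6.08000000000000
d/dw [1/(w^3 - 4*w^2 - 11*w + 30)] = (-3*w^2 + 8*w + 11)/(w^3 - 4*w^2 - 11*w + 30)^2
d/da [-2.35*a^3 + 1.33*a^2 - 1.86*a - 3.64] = -7.05*a^2 + 2.66*a - 1.86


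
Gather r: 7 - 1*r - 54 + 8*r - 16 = 7*r - 63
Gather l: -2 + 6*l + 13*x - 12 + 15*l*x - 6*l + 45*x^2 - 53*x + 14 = 15*l*x + 45*x^2 - 40*x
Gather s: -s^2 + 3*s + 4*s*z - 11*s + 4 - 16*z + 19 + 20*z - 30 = -s^2 + s*(4*z - 8) + 4*z - 7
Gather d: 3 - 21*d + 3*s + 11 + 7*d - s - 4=-14*d + 2*s + 10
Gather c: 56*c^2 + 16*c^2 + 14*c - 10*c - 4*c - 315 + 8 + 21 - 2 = 72*c^2 - 288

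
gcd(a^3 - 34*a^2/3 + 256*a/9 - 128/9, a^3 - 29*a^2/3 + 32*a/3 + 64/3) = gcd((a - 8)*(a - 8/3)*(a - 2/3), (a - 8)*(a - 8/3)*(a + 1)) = a^2 - 32*a/3 + 64/3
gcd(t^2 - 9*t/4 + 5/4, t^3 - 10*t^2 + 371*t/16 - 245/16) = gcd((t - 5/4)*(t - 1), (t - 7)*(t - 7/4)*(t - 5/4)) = t - 5/4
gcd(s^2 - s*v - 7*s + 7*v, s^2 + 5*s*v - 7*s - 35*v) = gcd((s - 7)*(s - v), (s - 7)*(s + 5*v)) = s - 7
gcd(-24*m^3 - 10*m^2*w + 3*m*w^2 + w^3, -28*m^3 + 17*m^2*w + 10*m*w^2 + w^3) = 4*m + w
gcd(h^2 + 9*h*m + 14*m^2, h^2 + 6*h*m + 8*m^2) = h + 2*m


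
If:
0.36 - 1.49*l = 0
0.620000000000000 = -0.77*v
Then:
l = 0.24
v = -0.81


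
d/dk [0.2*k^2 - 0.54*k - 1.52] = 0.4*k - 0.54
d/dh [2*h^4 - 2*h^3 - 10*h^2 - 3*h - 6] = 8*h^3 - 6*h^2 - 20*h - 3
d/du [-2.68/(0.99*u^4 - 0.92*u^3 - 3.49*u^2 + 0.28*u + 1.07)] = (10.6128*u^3 - 7.3968*u^2 - 18.7064*u + 0.7504)/(0.99*u^4 - 0.92*u^3 - 3.49*u^2 + 0.28*u + 1.07)^2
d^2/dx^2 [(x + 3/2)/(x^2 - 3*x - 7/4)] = 16*(3*(1 - 2*x)*(-4*x^2 + 12*x + 7) - 4*(2*x - 3)^2*(2*x + 3))/(-4*x^2 + 12*x + 7)^3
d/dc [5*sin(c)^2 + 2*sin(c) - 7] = 2*(5*sin(c) + 1)*cos(c)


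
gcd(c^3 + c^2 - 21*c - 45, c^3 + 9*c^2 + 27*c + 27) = c^2 + 6*c + 9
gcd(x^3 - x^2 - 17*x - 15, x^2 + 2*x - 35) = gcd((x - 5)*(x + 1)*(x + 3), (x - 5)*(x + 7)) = x - 5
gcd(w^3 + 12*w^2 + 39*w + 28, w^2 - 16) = w + 4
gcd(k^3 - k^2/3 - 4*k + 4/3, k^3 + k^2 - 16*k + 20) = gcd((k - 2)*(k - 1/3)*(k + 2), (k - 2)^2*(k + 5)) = k - 2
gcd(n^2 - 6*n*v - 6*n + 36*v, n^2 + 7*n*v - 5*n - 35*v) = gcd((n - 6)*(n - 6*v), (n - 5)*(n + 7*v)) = 1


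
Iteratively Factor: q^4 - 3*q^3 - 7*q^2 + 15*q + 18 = (q + 2)*(q^3 - 5*q^2 + 3*q + 9) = (q + 1)*(q + 2)*(q^2 - 6*q + 9) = (q - 3)*(q + 1)*(q + 2)*(q - 3)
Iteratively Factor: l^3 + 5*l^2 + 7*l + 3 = (l + 3)*(l^2 + 2*l + 1) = (l + 1)*(l + 3)*(l + 1)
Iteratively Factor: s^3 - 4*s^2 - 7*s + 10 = (s - 1)*(s^2 - 3*s - 10) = (s - 1)*(s + 2)*(s - 5)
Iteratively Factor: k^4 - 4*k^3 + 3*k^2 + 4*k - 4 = (k - 2)*(k^3 - 2*k^2 - k + 2) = (k - 2)*(k + 1)*(k^2 - 3*k + 2) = (k - 2)*(k - 1)*(k + 1)*(k - 2)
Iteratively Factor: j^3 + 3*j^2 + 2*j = (j)*(j^2 + 3*j + 2) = j*(j + 1)*(j + 2)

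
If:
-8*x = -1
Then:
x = 1/8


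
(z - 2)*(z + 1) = z^2 - z - 2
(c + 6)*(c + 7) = c^2 + 13*c + 42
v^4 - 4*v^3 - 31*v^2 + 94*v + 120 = (v - 6)*(v - 4)*(v + 1)*(v + 5)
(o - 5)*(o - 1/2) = o^2 - 11*o/2 + 5/2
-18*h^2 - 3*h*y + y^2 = (-6*h + y)*(3*h + y)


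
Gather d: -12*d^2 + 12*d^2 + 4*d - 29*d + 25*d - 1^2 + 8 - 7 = 0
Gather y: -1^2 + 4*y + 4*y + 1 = 8*y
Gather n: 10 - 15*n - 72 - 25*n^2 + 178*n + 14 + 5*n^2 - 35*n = -20*n^2 + 128*n - 48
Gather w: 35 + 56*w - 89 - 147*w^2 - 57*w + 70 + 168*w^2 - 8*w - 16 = 21*w^2 - 9*w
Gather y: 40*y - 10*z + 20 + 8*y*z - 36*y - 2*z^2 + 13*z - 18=y*(8*z + 4) - 2*z^2 + 3*z + 2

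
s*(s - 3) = s^2 - 3*s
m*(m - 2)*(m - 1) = m^3 - 3*m^2 + 2*m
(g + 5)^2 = g^2 + 10*g + 25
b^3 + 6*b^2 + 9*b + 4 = (b + 1)^2*(b + 4)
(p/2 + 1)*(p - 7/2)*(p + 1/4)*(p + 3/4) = p^4/2 - p^3/4 - 133*p^2/32 - 233*p/64 - 21/32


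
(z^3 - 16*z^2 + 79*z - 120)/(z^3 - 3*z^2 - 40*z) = (z^2 - 8*z + 15)/(z*(z + 5))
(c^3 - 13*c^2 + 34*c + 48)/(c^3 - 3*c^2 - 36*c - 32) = (c - 6)/(c + 4)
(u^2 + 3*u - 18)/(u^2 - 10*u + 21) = (u + 6)/(u - 7)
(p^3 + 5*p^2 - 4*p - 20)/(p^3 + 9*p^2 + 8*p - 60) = (p + 2)/(p + 6)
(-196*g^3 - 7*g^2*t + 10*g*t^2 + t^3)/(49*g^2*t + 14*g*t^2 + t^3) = (-4*g + t)/t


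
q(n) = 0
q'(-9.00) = 0.00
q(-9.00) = 0.00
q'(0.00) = 0.00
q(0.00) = 0.00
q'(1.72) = 0.00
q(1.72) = 0.00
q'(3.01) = 0.00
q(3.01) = 0.00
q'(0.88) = 0.00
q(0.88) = 0.00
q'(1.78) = 0.00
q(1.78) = 0.00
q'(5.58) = 0.00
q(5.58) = 0.00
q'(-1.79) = 0.00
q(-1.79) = 0.00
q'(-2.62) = 0.00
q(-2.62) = 0.00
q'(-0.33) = 0.00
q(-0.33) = 0.00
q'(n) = 0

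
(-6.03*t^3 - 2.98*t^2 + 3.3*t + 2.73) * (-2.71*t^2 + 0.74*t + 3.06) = 16.3413*t^5 + 3.6136*t^4 - 29.6*t^3 - 14.0751*t^2 + 12.1182*t + 8.3538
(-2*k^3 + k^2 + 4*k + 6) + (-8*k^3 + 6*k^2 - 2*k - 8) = -10*k^3 + 7*k^2 + 2*k - 2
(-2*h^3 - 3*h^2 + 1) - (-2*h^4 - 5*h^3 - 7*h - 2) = 2*h^4 + 3*h^3 - 3*h^2 + 7*h + 3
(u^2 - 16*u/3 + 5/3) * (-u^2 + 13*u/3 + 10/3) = -u^4 + 29*u^3/3 - 193*u^2/9 - 95*u/9 + 50/9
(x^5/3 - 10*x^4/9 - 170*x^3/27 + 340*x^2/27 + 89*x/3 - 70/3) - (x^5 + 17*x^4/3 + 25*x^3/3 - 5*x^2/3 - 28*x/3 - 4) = -2*x^5/3 - 61*x^4/9 - 395*x^3/27 + 385*x^2/27 + 39*x - 58/3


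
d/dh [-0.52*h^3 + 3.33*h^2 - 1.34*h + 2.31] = -1.56*h^2 + 6.66*h - 1.34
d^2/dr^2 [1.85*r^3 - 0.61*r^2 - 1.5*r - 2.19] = 11.1*r - 1.22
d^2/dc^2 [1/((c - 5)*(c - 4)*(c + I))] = 2*((c - 5)^2*(c - 4)^2 + (c - 5)^2*(c - 4)*(c + I) + (c - 5)^2*(c + I)^2 + (c - 5)*(c - 4)^2*(c + I) + (c - 5)*(c - 4)*(c + I)^2 + (c - 4)^2*(c + I)^2)/((c - 5)^3*(c - 4)^3*(c + I)^3)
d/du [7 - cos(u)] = sin(u)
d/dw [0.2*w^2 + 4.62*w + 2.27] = 0.4*w + 4.62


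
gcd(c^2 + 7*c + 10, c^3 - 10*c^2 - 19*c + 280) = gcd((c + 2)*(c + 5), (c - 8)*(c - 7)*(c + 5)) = c + 5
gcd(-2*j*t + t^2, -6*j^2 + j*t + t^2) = -2*j + t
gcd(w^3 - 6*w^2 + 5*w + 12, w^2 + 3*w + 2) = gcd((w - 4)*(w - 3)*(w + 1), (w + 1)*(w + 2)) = w + 1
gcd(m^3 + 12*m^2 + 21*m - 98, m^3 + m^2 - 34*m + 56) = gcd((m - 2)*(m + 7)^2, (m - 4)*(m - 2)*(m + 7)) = m^2 + 5*m - 14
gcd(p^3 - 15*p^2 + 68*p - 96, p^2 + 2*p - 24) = p - 4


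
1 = 1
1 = 1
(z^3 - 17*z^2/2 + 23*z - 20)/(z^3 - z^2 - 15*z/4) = 2*(z^2 - 6*z + 8)/(z*(2*z + 3))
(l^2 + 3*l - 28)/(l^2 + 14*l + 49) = (l - 4)/(l + 7)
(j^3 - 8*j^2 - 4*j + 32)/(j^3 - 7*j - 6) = (j^2 - 10*j + 16)/(j^2 - 2*j - 3)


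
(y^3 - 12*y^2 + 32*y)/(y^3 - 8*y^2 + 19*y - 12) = y*(y - 8)/(y^2 - 4*y + 3)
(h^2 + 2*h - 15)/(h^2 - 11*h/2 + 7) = 2*(h^2 + 2*h - 15)/(2*h^2 - 11*h + 14)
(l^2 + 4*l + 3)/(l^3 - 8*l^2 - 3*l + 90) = (l + 1)/(l^2 - 11*l + 30)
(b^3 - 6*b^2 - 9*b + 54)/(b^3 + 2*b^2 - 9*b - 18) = (b - 6)/(b + 2)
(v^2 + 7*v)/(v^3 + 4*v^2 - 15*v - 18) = v*(v + 7)/(v^3 + 4*v^2 - 15*v - 18)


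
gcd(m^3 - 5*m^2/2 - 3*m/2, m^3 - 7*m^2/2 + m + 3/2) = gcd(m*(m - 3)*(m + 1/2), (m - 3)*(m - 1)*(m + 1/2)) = m^2 - 5*m/2 - 3/2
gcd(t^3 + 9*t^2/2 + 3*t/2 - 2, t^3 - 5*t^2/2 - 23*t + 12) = t^2 + 7*t/2 - 2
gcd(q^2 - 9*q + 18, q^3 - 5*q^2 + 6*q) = q - 3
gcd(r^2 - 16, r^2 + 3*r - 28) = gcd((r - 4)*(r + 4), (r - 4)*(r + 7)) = r - 4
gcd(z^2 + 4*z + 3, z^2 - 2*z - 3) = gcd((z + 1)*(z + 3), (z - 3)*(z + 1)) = z + 1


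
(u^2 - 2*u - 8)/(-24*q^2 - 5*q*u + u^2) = (-u^2 + 2*u + 8)/(24*q^2 + 5*q*u - u^2)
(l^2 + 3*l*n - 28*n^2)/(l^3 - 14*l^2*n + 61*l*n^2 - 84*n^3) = (l + 7*n)/(l^2 - 10*l*n + 21*n^2)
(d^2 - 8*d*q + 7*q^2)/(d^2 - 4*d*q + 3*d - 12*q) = (d^2 - 8*d*q + 7*q^2)/(d^2 - 4*d*q + 3*d - 12*q)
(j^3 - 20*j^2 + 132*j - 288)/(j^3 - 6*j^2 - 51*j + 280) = (j^2 - 12*j + 36)/(j^2 + 2*j - 35)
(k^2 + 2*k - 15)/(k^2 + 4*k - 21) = (k + 5)/(k + 7)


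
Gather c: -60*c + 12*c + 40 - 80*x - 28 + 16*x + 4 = -48*c - 64*x + 16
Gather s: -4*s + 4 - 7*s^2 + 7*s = -7*s^2 + 3*s + 4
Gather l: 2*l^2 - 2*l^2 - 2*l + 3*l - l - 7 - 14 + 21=0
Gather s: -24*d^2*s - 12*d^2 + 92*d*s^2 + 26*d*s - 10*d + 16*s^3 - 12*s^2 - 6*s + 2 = -12*d^2 - 10*d + 16*s^3 + s^2*(92*d - 12) + s*(-24*d^2 + 26*d - 6) + 2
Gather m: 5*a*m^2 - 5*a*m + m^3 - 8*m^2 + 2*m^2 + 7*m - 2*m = m^3 + m^2*(5*a - 6) + m*(5 - 5*a)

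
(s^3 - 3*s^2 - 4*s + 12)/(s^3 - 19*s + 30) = (s + 2)/(s + 5)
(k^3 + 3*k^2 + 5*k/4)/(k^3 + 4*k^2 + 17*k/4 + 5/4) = k/(k + 1)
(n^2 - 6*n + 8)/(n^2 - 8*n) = (n^2 - 6*n + 8)/(n*(n - 8))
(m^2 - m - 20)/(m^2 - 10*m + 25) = (m + 4)/(m - 5)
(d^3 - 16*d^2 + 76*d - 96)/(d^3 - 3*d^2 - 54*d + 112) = (d - 6)/(d + 7)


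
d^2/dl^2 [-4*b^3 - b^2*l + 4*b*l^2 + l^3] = 8*b + 6*l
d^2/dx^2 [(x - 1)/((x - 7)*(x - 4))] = 2*(x^3 - 3*x^2 - 51*x + 215)/(x^6 - 33*x^5 + 447*x^4 - 3179*x^3 + 12516*x^2 - 25872*x + 21952)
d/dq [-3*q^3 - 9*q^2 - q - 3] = -9*q^2 - 18*q - 1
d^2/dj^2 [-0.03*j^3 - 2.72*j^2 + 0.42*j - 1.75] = -0.18*j - 5.44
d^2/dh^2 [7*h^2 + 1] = 14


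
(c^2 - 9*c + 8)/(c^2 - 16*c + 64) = (c - 1)/(c - 8)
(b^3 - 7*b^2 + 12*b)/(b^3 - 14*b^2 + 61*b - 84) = b/(b - 7)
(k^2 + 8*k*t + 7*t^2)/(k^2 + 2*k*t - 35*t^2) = (-k - t)/(-k + 5*t)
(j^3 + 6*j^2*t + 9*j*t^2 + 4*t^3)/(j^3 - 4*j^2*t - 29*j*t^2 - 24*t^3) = (-j^2 - 5*j*t - 4*t^2)/(-j^2 + 5*j*t + 24*t^2)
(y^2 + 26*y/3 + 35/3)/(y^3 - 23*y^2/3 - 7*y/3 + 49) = (3*y^2 + 26*y + 35)/(3*y^3 - 23*y^2 - 7*y + 147)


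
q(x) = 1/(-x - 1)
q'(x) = (-x - 1)^(-2)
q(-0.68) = -3.12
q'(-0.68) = 9.77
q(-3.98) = 0.34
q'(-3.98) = 0.11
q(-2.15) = 0.87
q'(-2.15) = 0.76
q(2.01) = -0.33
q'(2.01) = 0.11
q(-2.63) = 0.61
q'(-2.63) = 0.38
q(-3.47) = 0.40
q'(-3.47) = 0.16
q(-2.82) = 0.55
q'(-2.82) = 0.30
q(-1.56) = 1.79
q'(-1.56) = 3.19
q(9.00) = -0.10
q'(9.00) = 0.01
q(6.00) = -0.14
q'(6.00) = 0.02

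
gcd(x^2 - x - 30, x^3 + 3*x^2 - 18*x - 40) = x + 5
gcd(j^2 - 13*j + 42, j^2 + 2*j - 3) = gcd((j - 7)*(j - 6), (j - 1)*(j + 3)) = 1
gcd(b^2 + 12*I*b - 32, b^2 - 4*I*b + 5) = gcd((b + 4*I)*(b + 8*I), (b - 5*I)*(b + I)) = 1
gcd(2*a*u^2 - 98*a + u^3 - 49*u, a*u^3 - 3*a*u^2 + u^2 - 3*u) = 1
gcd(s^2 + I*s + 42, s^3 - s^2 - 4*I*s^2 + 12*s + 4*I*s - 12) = s - 6*I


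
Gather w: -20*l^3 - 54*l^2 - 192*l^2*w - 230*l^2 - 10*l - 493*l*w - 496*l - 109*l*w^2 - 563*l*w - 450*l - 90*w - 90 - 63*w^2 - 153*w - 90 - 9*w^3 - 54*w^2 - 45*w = -20*l^3 - 284*l^2 - 956*l - 9*w^3 + w^2*(-109*l - 117) + w*(-192*l^2 - 1056*l - 288) - 180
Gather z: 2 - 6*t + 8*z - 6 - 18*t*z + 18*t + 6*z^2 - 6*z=12*t + 6*z^2 + z*(2 - 18*t) - 4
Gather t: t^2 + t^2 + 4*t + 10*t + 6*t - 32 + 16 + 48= 2*t^2 + 20*t + 32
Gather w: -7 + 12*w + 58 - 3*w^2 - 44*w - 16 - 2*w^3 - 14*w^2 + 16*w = -2*w^3 - 17*w^2 - 16*w + 35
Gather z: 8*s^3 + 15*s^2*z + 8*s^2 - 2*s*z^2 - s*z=8*s^3 + 8*s^2 - 2*s*z^2 + z*(15*s^2 - s)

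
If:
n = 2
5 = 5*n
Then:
No Solution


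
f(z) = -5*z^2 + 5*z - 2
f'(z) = 5 - 10*z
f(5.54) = -127.76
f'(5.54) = -50.40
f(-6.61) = -253.51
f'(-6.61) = 71.10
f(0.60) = -0.80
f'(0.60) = -1.00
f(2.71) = -25.17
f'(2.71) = -22.10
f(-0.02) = -2.10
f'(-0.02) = 5.20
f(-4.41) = -121.29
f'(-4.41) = 49.10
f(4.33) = -74.09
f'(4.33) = -38.30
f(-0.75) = -8.56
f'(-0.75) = 12.50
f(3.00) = -32.00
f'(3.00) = -25.00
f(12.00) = -662.00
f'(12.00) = -115.00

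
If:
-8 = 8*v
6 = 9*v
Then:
No Solution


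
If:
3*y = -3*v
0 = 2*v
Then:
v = 0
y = 0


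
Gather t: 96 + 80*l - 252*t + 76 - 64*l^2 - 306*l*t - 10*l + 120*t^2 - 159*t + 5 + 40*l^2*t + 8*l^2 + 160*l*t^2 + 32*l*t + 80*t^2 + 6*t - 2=-56*l^2 + 70*l + t^2*(160*l + 200) + t*(40*l^2 - 274*l - 405) + 175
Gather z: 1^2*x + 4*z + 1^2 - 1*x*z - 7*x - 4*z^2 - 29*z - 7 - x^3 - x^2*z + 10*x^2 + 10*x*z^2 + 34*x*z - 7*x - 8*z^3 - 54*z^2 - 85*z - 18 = -x^3 + 10*x^2 - 13*x - 8*z^3 + z^2*(10*x - 58) + z*(-x^2 + 33*x - 110) - 24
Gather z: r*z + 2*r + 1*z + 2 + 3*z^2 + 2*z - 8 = 2*r + 3*z^2 + z*(r + 3) - 6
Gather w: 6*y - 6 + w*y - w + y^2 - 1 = w*(y - 1) + y^2 + 6*y - 7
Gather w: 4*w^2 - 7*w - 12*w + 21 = 4*w^2 - 19*w + 21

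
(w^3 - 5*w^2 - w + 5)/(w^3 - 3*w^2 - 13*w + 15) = (w + 1)/(w + 3)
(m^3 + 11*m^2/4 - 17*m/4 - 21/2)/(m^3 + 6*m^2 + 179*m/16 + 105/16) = 4*(m - 2)/(4*m + 5)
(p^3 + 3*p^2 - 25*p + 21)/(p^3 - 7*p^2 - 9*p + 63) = (p^2 + 6*p - 7)/(p^2 - 4*p - 21)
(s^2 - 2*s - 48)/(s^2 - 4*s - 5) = (-s^2 + 2*s + 48)/(-s^2 + 4*s + 5)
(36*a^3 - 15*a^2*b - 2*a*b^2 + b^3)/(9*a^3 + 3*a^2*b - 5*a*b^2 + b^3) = (4*a + b)/(a + b)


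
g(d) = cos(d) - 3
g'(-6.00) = -0.28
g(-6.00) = -2.04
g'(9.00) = -0.41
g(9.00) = -3.91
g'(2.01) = -0.91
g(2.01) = -3.43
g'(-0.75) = 0.68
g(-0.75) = -2.27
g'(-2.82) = 0.32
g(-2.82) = -3.95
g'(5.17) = 0.90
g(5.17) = -2.56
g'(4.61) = 0.99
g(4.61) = -3.10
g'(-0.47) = 0.45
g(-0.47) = -2.11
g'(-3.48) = -0.33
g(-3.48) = -3.94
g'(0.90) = -0.78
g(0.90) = -2.38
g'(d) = -sin(d)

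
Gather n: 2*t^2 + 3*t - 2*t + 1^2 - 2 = 2*t^2 + t - 1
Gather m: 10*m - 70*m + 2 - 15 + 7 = -60*m - 6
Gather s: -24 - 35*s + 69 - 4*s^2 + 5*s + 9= -4*s^2 - 30*s + 54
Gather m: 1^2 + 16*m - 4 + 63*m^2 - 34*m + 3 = 63*m^2 - 18*m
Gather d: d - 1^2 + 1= d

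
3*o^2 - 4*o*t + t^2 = (-3*o + t)*(-o + t)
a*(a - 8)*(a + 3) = a^3 - 5*a^2 - 24*a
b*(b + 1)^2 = b^3 + 2*b^2 + b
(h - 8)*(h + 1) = h^2 - 7*h - 8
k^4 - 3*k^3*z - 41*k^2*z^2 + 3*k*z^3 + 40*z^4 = (k - 8*z)*(k - z)*(k + z)*(k + 5*z)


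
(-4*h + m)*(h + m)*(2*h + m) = -8*h^3 - 10*h^2*m - h*m^2 + m^3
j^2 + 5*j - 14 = (j - 2)*(j + 7)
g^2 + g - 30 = (g - 5)*(g + 6)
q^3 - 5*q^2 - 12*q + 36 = (q - 6)*(q - 2)*(q + 3)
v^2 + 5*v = v*(v + 5)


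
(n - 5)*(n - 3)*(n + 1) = n^3 - 7*n^2 + 7*n + 15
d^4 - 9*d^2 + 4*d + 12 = (d - 2)^2*(d + 1)*(d + 3)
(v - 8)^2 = v^2 - 16*v + 64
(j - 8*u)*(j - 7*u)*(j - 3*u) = j^3 - 18*j^2*u + 101*j*u^2 - 168*u^3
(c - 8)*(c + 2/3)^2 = c^3 - 20*c^2/3 - 92*c/9 - 32/9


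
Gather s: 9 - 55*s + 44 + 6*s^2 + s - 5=6*s^2 - 54*s + 48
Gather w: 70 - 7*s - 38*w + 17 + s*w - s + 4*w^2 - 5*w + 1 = -8*s + 4*w^2 + w*(s - 43) + 88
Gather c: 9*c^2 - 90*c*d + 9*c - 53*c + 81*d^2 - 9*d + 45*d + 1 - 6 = 9*c^2 + c*(-90*d - 44) + 81*d^2 + 36*d - 5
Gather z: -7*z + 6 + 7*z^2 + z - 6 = 7*z^2 - 6*z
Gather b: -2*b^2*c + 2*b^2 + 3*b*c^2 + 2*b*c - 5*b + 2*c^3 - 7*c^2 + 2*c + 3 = b^2*(2 - 2*c) + b*(3*c^2 + 2*c - 5) + 2*c^3 - 7*c^2 + 2*c + 3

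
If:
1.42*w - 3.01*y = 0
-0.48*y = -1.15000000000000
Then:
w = 5.08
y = 2.40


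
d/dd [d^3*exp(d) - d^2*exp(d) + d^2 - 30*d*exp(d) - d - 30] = d^3*exp(d) + 2*d^2*exp(d) - 32*d*exp(d) + 2*d - 30*exp(d) - 1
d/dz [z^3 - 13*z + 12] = 3*z^2 - 13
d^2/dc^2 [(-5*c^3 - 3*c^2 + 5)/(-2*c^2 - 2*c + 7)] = 6*(26*c^3 - 48*c^2 + 225*c + 19)/(8*c^6 + 24*c^5 - 60*c^4 - 160*c^3 + 210*c^2 + 294*c - 343)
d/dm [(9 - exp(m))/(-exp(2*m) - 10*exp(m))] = (-exp(2*m) + 18*exp(m) + 90)*exp(-m)/(exp(2*m) + 20*exp(m) + 100)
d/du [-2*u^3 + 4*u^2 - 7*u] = -6*u^2 + 8*u - 7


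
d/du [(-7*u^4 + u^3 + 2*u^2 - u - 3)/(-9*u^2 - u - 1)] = 2*(63*u^5 + 6*u^4 + 13*u^3 - 7*u^2 - 29*u - 1)/(81*u^4 + 18*u^3 + 19*u^2 + 2*u + 1)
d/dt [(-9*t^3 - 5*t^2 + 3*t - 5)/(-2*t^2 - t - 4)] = (18*t^4 + 18*t^3 + 119*t^2 + 20*t - 17)/(4*t^4 + 4*t^3 + 17*t^2 + 8*t + 16)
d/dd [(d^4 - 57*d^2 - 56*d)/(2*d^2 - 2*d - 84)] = (d*(2*d - 1)*(-d^3 + 57*d + 56)/2 + (-d^2 + d + 42)*(-2*d^3 + 57*d + 28))/(-d^2 + d + 42)^2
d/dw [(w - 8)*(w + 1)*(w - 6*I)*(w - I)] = 4*w^3 + w^2*(-21 - 21*I) + w*(-28 + 98*I) + 42 + 56*I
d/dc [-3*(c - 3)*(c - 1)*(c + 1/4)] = -9*c^2 + 45*c/2 - 6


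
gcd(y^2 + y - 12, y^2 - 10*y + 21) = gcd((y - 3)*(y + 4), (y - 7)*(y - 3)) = y - 3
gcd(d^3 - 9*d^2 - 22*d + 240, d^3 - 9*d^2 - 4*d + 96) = d - 8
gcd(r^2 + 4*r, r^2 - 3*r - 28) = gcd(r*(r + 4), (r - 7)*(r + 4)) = r + 4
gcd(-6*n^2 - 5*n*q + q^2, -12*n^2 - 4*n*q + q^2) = -6*n + q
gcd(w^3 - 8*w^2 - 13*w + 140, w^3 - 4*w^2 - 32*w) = w + 4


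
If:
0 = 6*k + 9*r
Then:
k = -3*r/2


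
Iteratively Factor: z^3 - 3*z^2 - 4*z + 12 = (z + 2)*(z^2 - 5*z + 6) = (z - 2)*(z + 2)*(z - 3)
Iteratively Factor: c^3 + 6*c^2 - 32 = (c + 4)*(c^2 + 2*c - 8) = (c - 2)*(c + 4)*(c + 4)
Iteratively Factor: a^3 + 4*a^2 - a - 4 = (a - 1)*(a^2 + 5*a + 4) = (a - 1)*(a + 1)*(a + 4)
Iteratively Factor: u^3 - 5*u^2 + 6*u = (u - 2)*(u^2 - 3*u) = u*(u - 2)*(u - 3)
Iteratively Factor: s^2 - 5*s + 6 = (s - 2)*(s - 3)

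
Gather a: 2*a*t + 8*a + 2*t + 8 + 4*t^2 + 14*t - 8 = a*(2*t + 8) + 4*t^2 + 16*t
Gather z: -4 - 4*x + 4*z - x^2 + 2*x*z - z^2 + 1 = -x^2 - 4*x - z^2 + z*(2*x + 4) - 3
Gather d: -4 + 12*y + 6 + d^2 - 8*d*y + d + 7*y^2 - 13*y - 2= d^2 + d*(1 - 8*y) + 7*y^2 - y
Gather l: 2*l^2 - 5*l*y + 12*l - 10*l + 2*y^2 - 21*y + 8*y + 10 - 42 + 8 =2*l^2 + l*(2 - 5*y) + 2*y^2 - 13*y - 24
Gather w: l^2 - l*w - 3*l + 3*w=l^2 - 3*l + w*(3 - l)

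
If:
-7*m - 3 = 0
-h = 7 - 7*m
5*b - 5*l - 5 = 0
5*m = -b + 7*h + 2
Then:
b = -461/7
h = -10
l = -468/7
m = -3/7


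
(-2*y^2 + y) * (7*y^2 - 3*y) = -14*y^4 + 13*y^3 - 3*y^2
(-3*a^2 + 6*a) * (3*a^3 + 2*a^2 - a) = -9*a^5 + 12*a^4 + 15*a^3 - 6*a^2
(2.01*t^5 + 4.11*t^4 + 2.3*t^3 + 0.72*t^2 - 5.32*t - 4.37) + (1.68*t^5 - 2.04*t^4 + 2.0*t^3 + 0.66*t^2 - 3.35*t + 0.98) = 3.69*t^5 + 2.07*t^4 + 4.3*t^3 + 1.38*t^2 - 8.67*t - 3.39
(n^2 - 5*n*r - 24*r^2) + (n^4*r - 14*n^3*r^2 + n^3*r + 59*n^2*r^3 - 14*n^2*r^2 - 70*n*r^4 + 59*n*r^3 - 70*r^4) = n^4*r - 14*n^3*r^2 + n^3*r + 59*n^2*r^3 - 14*n^2*r^2 + n^2 - 70*n*r^4 + 59*n*r^3 - 5*n*r - 70*r^4 - 24*r^2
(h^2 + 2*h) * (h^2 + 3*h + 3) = h^4 + 5*h^3 + 9*h^2 + 6*h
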